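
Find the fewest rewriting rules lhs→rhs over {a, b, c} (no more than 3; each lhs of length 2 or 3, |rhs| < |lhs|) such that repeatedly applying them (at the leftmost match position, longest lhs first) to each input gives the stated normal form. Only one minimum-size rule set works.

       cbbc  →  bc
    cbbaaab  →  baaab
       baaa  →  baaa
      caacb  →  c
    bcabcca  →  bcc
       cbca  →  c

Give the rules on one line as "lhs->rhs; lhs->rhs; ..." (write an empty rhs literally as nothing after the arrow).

  | cbbc => bc
  | cbbaaab => baaab
  | baaa
  | caacb => cacb => ccb => c

ca->c; cb->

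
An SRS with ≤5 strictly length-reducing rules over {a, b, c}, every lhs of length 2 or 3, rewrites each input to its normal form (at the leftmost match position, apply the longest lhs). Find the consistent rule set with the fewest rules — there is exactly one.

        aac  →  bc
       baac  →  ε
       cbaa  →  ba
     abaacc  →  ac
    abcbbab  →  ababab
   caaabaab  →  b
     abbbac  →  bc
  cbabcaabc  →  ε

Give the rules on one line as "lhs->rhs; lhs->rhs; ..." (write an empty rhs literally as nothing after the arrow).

  | aac => bc
  | baac => bbc => ε
  | cbaa => aaa => ba
  | abaacc => abbcc => ac

aa->b; bbb->; bbc->; cb->a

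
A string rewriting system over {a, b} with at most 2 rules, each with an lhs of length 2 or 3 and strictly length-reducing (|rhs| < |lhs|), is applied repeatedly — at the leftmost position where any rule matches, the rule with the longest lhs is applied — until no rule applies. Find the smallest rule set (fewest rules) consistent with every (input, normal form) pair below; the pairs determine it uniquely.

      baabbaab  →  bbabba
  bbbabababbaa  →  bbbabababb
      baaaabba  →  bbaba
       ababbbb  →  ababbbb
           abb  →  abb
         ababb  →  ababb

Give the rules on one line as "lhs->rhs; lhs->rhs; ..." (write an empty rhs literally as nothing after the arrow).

  | baabbaab => bbabaab => bbabba
  | bbbabababbaa => bbbabababb
  | baaaabba => baabba => bbaba
  | ababbbb

aa->; aab->ba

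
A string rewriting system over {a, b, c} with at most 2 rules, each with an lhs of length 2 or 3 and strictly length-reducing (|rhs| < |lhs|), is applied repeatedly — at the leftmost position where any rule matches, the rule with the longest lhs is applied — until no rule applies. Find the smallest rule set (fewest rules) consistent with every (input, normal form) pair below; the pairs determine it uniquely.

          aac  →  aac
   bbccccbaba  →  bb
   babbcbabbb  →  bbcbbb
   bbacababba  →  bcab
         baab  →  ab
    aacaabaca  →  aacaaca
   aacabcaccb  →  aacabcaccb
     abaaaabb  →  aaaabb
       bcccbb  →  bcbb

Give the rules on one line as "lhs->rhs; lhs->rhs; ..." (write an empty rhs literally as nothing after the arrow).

  | aac
  | bbccccbaba => bbccbaba => bbbaba => bbba => bb
  | babbcbabbb => bbcbabbb => bbcbbb
  | bbacababba => bcababba => bcabba => bcab

ba->; bcc->b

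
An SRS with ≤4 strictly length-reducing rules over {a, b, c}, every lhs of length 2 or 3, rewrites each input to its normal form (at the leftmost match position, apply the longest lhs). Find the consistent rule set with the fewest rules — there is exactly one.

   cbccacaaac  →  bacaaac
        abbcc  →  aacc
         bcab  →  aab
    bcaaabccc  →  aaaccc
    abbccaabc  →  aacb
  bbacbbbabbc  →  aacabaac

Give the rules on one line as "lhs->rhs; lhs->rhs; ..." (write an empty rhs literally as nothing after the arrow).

  | cbccacaaac => cacacaaac => bacaaac
  | abbcc => aacc
  | bcab => aab
  | bcaaabccc => aaaabccc => aaaccc

abc->c; bb->a; bc->a; cac->b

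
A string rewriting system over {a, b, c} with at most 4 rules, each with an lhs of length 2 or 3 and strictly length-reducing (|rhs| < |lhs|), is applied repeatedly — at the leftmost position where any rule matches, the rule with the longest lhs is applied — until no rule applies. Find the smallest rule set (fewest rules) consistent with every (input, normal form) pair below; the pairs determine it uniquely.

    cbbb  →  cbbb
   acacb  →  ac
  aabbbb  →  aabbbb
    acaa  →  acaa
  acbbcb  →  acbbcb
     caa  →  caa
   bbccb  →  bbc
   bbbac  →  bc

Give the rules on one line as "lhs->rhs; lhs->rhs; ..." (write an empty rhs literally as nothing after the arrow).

  | cbbb
  | acacb => accb => ac
  | aabbbb
  | acaa

bba->; cac->cc; ccb->c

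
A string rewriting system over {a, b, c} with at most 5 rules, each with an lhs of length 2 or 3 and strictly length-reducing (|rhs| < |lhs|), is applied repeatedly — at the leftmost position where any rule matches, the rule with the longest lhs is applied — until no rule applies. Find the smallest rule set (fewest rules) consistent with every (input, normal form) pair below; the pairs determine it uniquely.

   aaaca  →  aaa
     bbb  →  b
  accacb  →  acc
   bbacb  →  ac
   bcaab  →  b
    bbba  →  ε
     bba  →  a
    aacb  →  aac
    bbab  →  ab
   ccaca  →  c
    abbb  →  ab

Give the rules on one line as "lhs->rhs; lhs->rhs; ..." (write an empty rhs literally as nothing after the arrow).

ba->; bb->; ca->; cb->c

  | aaaca => aaa
  | bbb => b
  | accacb => accb => acc
  | bbacb => acb => ac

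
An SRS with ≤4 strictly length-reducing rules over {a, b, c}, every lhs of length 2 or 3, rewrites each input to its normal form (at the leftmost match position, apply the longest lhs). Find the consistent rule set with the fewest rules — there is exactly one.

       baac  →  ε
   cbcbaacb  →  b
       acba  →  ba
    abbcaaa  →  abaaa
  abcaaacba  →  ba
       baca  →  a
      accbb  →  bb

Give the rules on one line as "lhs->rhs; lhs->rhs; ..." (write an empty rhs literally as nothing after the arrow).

  | baac => bac => bc => ε
  | cbcbaacb => bcbaacb => baacb => bacb => bcb => b
  | acba => cba => ba
  | abbcaaa => abaaa

ac->c; bc->; cb->b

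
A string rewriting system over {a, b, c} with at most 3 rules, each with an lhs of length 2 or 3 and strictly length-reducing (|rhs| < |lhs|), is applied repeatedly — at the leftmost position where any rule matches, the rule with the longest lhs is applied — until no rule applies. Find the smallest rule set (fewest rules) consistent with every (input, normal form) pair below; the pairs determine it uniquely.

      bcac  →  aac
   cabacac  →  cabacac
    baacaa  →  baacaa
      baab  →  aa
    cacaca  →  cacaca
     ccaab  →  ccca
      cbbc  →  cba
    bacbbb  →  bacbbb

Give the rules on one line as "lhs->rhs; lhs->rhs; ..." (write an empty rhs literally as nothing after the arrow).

  | bcac => aac
  | cabacac
  | baacaa
  | baab => bca => aa

aab->ca; bc->a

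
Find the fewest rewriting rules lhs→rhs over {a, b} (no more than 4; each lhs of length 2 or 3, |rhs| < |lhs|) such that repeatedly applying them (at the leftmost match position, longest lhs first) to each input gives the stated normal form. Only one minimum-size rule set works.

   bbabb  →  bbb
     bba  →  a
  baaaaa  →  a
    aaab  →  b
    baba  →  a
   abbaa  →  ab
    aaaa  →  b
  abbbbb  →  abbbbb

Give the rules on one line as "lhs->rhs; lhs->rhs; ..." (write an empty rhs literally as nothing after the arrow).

aa->b; aba->ab; ba->a; bab->b

  | bbabb => bbb
  | bba => ba => a
  | baaaaa => aaaaa => baaa => aaa => ba => a
  | aaab => bab => b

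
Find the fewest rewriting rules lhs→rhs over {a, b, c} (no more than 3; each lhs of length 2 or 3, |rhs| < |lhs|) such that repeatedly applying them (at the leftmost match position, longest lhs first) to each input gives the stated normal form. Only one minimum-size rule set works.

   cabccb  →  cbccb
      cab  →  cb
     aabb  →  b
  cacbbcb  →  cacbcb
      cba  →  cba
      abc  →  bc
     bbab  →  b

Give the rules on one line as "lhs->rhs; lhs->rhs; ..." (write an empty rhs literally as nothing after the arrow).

  | cabccb => cbccb
  | cab => cb
  | aabb => abb => bb => b
  | cacbbcb => cacbcb

ab->b; bb->b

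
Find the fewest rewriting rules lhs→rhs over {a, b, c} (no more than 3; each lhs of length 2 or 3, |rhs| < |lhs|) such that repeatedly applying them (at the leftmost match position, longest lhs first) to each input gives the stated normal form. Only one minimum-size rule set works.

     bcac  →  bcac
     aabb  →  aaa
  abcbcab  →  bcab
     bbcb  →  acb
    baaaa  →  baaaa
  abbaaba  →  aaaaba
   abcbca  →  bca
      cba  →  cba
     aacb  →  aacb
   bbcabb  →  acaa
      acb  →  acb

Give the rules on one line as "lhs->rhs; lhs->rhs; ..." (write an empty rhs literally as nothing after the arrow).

  | bcac
  | aabb => aaa
  | abcbcab => bcab
  | bbcb => acb

abc->; bb->a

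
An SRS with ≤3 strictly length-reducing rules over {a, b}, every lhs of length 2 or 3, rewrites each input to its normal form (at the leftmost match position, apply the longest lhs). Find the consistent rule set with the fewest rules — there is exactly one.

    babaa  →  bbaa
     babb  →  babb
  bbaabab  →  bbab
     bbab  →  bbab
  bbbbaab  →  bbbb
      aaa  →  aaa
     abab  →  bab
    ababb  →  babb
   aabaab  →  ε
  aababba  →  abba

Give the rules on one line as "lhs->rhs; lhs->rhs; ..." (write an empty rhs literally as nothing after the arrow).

aab->; aba->ba

  | babaa => bbaa
  | babb
  | bbaabab => bbab
  | bbab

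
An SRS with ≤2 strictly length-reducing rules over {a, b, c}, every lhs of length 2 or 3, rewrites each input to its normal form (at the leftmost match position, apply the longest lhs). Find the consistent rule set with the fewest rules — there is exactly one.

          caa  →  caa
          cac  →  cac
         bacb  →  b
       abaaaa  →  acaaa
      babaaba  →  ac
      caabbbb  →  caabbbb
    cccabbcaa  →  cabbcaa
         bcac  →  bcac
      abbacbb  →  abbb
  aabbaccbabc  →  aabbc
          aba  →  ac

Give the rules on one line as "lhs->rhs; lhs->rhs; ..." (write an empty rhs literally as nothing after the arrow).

  | caa
  | cac
  | bacb => ccb => b
  | abaaaa => acaaa

ba->c; cc->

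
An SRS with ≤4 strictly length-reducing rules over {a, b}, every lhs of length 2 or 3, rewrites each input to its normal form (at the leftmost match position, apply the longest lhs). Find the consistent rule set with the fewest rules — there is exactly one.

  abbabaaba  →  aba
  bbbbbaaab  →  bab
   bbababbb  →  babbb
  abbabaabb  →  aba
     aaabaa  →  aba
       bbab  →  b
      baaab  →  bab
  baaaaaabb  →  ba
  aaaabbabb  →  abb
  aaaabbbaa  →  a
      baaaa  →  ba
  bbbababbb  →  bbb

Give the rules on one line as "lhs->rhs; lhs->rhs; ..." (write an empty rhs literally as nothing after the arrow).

  | abbabaaba => abaaba => abaaa => aba
  | bbbbbaaab => bbbaab => bab
  | bbababbb => babbb
  | abbabaabb => abaabb => abaab => abaa => aba

aa->a; aaa->a; aab->aa; bba->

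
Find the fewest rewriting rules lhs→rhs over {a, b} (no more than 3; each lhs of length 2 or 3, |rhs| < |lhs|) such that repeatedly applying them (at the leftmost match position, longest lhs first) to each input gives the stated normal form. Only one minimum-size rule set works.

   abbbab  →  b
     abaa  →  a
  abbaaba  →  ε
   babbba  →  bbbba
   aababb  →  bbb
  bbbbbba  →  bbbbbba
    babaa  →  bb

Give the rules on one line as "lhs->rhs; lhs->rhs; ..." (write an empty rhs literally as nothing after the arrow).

aa->; ab->a; bab->bb

  | abbbab => abbab => abab => aab => b
  | abaa => aaa => a
  | abbaaba => abaaba => aaaba => aba => aa => ε
  | babbba => bbbba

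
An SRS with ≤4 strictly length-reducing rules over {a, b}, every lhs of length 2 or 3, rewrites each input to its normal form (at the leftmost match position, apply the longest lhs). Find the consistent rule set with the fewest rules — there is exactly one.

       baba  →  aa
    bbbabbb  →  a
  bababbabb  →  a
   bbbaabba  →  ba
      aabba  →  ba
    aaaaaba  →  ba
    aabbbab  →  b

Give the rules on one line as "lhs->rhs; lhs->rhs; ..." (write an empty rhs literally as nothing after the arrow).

ab->; aba->ba; bb->a; bbb->

  | baba => bba => aa
  | bbbabbb => abbb => bb => a
  | bababbabb => bbabbabb => aabbabb => ababb => babb => bb => a
  | bbbaabba => aabba => aba => ba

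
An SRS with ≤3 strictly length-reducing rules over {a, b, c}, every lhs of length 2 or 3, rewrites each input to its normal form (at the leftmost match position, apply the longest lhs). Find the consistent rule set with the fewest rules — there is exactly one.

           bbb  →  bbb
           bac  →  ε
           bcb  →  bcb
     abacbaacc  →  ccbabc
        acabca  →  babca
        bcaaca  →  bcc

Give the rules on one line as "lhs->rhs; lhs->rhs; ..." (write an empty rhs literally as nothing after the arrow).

aba->c; ac->b; bac->

  | bbb
  | bac => ε
  | bcb
  | abacbaacc => ccbaacc => ccbabc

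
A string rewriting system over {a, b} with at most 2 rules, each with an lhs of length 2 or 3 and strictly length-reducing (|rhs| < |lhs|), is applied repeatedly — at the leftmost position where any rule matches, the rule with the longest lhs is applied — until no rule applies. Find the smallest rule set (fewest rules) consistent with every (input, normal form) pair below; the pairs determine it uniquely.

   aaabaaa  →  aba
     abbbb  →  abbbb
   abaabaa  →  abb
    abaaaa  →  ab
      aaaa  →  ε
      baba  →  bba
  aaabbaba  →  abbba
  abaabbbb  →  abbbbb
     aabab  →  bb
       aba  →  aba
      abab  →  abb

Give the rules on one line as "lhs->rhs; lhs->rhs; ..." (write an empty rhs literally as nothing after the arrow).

aa->; bab->bb

  | aaabaaa => abaaa => aba
  | abbbb
  | abaabaa => abbaa => abb
  | abaaaa => abaa => ab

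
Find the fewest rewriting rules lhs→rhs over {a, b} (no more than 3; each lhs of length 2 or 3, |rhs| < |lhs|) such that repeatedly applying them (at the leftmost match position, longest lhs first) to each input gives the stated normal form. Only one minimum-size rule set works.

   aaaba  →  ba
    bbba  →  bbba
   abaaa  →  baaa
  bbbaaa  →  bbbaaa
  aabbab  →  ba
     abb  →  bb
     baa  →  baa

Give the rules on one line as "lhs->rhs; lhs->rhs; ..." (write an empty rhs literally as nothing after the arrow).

ab->b; bab->a

  | aaaba => aaba => aba => ba
  | bbba
  | abaaa => baaa
  | bbbaaa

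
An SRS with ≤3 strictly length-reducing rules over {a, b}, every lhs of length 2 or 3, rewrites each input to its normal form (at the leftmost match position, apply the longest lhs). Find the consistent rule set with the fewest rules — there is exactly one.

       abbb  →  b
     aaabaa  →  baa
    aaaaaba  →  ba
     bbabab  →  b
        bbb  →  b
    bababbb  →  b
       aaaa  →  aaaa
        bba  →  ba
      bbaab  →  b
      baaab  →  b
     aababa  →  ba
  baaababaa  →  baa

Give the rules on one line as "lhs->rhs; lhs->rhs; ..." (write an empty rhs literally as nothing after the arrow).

  | abbb => bbb => bb => b
  | aaabaa => aabaa => abaa => baa
  | aaaaaba => aaaaba => aaaba => aaba => aba => ba
  | bbabab => babab => bbab => bab => bb => b

ab->b; bb->b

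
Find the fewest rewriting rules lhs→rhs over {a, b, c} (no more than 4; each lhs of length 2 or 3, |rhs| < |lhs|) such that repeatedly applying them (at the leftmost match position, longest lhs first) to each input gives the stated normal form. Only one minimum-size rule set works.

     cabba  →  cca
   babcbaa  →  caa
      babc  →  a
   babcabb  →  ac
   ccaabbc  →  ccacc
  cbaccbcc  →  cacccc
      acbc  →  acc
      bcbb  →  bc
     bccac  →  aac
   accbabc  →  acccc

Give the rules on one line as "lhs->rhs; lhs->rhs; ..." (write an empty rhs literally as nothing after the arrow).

ab->c; bcc->a; cb->c

  | cabba => ccba => cca
  | babcbaa => bccbaa => abaa => caa
  | babc => bcc => a
  | babcabb => bccabb => aabb => acb => ac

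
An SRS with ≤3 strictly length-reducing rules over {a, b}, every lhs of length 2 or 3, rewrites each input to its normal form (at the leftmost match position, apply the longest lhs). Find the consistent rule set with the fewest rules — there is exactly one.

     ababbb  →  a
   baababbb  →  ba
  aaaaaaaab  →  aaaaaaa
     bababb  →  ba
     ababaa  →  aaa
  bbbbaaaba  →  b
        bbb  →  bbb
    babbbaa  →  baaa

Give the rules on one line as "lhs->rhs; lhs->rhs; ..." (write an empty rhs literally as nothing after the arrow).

aab->a; ab->a; bba->b

  | ababbb => aabbb => abb => ab => a
  | baababbb => baabbb => babb => bab => ba
  | aaaaaaaab => aaaaaaa
  | bababb => baabb => bab => ba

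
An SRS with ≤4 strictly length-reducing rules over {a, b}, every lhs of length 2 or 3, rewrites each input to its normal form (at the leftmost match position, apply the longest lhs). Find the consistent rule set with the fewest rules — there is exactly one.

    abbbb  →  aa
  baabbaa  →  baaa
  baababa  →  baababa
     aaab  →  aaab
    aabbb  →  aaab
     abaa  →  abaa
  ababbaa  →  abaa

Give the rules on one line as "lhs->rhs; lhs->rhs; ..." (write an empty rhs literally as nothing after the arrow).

bb->; bba->; bbb->ab

  | abbbb => aabb => aa
  | baabbaa => baaa
  | baababa
  | aaab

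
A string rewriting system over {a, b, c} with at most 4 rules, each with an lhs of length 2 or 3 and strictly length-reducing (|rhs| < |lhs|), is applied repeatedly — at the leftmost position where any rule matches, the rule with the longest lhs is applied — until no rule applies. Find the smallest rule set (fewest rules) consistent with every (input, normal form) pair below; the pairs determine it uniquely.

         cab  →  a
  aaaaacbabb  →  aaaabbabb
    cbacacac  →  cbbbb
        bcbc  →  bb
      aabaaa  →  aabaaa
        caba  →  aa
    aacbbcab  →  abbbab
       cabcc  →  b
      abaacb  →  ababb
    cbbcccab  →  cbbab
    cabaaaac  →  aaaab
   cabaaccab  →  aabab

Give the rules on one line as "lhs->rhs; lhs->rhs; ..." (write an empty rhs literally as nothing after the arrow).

ac->b; bc->b; cab->a

  | cab => a
  | aaaaacbabb => aaaabbabb
  | cbacacac => cbbacac => cbbbac => cbbbb
  | bcbc => bbc => bb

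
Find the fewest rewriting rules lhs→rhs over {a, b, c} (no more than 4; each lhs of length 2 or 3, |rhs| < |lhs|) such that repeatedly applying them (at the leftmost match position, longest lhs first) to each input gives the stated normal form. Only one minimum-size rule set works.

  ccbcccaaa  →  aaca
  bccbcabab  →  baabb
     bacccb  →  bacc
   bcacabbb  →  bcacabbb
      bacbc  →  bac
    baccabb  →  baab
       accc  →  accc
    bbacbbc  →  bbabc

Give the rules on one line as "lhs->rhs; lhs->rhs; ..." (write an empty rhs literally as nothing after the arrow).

  | ccbcccaaa => ccccaaa => ccacaa => accaa => aaca
  | bccbcabab => bccabab => bacbab => baabb
  | bacccb => bacc
  | bcacabbb

cb->; cba->ab; cca->ac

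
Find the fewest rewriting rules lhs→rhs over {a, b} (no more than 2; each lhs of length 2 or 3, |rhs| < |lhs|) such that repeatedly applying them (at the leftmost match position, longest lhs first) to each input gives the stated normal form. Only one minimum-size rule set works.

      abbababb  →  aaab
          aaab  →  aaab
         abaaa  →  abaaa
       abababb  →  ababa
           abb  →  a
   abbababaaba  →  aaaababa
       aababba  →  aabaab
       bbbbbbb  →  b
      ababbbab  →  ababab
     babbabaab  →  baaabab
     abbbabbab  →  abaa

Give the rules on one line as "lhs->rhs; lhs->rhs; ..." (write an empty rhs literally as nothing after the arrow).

  | abbababb => aabbabb => aaabbb => aaab
  | aaab
  | abaaa
  | abababb => ababa

bb->; bba->ab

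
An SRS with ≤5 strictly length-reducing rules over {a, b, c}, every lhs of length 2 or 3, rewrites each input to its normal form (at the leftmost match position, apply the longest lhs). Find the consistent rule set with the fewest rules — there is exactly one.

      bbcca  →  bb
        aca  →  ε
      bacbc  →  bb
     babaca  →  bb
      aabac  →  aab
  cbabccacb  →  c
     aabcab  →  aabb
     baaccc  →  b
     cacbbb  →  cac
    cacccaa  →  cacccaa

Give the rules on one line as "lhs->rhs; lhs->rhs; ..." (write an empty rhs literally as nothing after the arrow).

  | bbcca => bbca => bba => bb
  | aca => ε
  | bacbc => bcbc => bbc => bb
  | babaca => bbaca => bbca => bba => bb

aca->; ba->b; bbb->; bc->b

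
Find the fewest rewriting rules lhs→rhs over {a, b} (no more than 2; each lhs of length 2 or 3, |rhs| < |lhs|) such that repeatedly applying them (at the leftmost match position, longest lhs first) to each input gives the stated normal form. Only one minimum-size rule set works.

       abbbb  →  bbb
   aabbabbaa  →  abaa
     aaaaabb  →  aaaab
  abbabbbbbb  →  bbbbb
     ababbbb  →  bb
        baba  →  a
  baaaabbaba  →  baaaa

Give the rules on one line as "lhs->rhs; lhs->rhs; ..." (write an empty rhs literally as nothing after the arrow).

  | abbbb => bbb
  | aabbabbaa => ababbaa => abaa
  | aaaaabb => aaaab
  | abbabbbbbb => babbbbbb => bbbbb

abb->b; bab->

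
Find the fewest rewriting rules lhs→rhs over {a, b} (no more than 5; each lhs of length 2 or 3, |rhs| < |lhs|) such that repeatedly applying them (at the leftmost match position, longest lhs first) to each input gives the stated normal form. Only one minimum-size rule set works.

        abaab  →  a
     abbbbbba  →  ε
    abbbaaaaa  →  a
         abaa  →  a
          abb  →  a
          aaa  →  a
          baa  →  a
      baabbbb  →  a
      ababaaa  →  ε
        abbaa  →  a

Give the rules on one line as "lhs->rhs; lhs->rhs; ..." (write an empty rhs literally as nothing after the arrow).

  | abaab => ab => a
  | abbbbbba => abbbbba => abbbba => abbba => abba => aba => ε
  | abbbaaaaa => abbaaaaa => abaaaaa => aaaa => aaa => aa => a
  | abaa => a

aa->a; ab->a; aba->; baa->ab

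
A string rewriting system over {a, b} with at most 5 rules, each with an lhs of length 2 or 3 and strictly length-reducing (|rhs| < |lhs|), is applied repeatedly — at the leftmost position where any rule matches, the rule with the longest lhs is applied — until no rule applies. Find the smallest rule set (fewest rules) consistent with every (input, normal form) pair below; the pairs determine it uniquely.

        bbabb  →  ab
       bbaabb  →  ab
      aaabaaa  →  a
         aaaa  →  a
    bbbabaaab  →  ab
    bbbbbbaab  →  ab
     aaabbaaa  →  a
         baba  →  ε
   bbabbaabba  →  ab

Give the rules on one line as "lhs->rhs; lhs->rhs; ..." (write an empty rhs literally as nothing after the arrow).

  | bbabb => abbb => abb => ab
  | bbaabb => ababb => abb => ab
  | aaabaaa => aabaaa => abaaa => aaa => aa => a
  | aaaa => aaa => aa => a

aa->a; ba->; bb->b; bba->ab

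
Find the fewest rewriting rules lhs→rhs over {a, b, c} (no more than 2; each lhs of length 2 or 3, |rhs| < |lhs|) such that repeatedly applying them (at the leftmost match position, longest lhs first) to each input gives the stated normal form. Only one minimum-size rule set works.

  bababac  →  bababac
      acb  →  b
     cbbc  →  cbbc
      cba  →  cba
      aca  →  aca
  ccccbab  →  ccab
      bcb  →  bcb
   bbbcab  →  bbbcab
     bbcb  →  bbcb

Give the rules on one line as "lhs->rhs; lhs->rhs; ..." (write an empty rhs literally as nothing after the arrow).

  | bababac
  | acb => b
  | cbbc
  | cba

acb->b; ccb->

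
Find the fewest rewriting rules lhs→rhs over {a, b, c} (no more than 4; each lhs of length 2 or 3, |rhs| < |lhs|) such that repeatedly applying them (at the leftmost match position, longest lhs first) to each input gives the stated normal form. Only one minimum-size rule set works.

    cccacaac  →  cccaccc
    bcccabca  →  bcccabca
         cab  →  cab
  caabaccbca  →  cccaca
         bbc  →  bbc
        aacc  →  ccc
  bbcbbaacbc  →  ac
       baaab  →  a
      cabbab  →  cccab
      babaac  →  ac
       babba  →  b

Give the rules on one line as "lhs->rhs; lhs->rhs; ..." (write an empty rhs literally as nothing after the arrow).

aa->c; abb->cc; ba->; cb->a

  | cccacaac => cccaccc
  | bcccabca
  | cab
  | caabaccbca => ccbaccbca => caaccbca => ccccbca => cccaca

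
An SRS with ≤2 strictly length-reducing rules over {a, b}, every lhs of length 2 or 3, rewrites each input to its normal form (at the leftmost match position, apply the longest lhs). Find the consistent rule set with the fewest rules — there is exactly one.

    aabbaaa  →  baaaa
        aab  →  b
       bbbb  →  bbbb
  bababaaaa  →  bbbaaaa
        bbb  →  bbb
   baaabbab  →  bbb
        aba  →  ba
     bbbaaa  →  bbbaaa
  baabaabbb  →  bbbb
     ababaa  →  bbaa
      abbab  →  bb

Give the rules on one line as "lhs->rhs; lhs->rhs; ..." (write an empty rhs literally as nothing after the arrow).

  | aabbaaa => abaaaa => baaaa
  | aab => ab => b
  | bbbb
  | bababaaaa => bbabaaaa => bbbaaaa

ab->b; abb->ba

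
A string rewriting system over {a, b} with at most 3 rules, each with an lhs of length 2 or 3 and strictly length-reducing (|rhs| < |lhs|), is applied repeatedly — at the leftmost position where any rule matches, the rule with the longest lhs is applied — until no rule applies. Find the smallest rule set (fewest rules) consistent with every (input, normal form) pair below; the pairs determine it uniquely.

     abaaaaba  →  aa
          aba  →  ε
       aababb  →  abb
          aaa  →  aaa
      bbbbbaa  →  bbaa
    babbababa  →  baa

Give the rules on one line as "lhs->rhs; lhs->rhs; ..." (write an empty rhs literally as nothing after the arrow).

  | abaaaaba => aaaba => aa
  | aba => ε
  | aababb => abb
  | aaa

aba->; bbb->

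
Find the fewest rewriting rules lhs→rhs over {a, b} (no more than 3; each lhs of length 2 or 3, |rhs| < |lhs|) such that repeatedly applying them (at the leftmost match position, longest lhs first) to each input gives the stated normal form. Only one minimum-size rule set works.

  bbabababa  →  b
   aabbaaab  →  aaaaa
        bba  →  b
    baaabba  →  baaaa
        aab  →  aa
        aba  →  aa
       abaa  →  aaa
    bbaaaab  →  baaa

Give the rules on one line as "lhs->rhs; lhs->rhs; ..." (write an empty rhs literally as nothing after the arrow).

  | bbabababa => bbababa => bbaba => bba => b
  | aabbaaab => aabaaab => aaaaab => aaaaa
  | bba => b
  | baaabba => baaaba => baaaa

ab->a; bba->b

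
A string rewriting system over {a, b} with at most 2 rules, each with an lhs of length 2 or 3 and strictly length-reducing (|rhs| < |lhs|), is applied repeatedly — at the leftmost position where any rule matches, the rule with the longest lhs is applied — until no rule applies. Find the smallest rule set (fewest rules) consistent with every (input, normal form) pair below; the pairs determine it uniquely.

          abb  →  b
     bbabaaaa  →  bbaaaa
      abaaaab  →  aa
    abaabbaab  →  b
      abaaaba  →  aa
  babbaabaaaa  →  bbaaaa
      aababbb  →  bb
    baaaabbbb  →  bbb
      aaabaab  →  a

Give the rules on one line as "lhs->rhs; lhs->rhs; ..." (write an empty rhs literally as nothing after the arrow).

aab->; ab->

  | abb => b
  | bbabaaaa => bbaaaa
  | abaaaab => aaaab => aa
  | abaabbaab => aabbaab => baab => b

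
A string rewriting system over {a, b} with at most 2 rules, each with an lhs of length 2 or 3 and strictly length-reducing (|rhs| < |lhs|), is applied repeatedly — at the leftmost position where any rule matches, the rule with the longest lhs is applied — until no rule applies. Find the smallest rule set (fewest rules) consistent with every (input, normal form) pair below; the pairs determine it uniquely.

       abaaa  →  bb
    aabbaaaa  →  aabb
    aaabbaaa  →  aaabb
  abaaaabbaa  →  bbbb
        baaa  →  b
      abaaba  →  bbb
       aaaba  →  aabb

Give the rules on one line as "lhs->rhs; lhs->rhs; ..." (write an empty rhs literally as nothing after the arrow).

  | abaaa => bbaa => bba => bb
  | aabbaaaa => aabbaaa => aabbaa => aabba => aabb
  | aaabbaaa => aaabbaa => aaabba => aaabb
  | abaaaabbaa => bbaaabbaa => bbaabbaa => bbabbaa => bbbbaa => bbbba => bbbb

aba->bb; ba->b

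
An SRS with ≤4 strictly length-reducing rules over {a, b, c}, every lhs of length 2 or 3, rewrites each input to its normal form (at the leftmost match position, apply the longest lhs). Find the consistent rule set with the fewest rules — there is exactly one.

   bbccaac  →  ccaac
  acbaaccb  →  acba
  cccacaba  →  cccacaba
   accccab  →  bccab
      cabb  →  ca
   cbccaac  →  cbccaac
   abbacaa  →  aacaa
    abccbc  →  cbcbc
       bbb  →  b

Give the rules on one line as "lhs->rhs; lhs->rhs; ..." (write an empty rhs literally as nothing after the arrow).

  | bbccaac => ccaac
  | acbaaccb => acbabb => acba
  | cccacaba
  | accccab => bccab

abc->cb; acc->b; bb->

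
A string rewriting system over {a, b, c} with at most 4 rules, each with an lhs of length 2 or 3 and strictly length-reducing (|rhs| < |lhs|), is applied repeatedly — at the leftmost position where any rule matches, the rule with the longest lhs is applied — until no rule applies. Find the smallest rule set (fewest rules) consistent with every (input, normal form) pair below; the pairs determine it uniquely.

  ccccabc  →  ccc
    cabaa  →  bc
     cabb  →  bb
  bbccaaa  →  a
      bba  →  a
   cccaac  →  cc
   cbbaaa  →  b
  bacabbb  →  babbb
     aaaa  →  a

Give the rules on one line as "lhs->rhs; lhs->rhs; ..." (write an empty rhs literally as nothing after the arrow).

  | ccccabc => cccbc => ccc
  | cabaa => baa => bc
  | cabb => bb
  | bbccaaa => bbcaa => bba => a

aa->c; bba->a; ca->; cb->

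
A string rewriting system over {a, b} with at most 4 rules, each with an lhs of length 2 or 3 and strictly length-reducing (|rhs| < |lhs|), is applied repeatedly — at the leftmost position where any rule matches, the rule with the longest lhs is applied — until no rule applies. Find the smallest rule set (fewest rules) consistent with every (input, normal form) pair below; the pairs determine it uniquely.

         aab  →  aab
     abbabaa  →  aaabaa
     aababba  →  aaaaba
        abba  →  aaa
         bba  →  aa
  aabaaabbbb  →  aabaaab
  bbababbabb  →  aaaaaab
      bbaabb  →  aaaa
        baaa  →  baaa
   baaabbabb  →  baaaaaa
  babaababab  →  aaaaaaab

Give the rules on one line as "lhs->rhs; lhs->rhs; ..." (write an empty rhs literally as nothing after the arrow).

  | aab
  | abbabaa => aaabaa
  | aababba => aaaaba
  | abba => aaa

bab->aa; bb->a; bbb->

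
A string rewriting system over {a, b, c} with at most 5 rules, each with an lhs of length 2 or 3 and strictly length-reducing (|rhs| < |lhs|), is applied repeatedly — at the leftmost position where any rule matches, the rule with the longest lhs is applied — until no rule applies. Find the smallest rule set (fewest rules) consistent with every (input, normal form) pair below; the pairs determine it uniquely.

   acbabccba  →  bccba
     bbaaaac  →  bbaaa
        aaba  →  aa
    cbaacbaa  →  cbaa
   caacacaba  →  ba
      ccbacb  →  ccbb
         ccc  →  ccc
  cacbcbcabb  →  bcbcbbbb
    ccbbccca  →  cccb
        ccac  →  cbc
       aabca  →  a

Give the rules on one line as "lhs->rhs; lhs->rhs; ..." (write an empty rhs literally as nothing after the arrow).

  | acbabccba => babccba => bccba
  | bbaaaac => bbaaa
  | aaba => aa
  | cbaacbaa => cbabaa => cbaa

ab->; ac->; bbc->; ca->b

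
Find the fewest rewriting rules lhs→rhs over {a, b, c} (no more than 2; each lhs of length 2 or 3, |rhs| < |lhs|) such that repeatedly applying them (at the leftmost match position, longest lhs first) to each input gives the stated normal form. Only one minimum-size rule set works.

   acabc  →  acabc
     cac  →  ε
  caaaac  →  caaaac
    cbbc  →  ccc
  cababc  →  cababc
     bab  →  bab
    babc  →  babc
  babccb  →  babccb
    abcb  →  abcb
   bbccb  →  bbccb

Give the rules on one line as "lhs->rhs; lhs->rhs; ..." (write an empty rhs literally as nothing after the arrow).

cac->; cbb->cc

  | acabc
  | cac => ε
  | caaaac
  | cbbc => ccc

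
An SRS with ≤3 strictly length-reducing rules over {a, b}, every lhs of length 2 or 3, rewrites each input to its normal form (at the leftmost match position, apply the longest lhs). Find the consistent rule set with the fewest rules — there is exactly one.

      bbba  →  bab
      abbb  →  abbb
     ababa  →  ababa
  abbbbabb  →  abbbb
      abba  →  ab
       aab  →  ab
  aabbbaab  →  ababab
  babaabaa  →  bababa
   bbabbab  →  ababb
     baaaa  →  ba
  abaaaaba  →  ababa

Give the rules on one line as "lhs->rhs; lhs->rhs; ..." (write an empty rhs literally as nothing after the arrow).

  | bbba => bab
  | abbb
  | ababa
  | abbbbabb => abbabbb => aabbbb => abbbb

aa->a; bba->ab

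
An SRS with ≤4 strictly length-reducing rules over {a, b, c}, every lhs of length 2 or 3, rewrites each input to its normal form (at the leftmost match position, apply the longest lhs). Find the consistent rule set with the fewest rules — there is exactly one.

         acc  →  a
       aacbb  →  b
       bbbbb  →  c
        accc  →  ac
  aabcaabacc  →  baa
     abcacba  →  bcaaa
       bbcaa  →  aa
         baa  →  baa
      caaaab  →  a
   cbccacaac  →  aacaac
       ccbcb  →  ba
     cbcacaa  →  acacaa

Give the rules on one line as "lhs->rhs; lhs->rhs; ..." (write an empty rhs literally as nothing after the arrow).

  | acc => a
  | aacbb => aaab => aab => ab => b
  | bbbbb => cbbb => abb => bb => c
  | accc => ac

ab->b; bb->c; cb->a; cc->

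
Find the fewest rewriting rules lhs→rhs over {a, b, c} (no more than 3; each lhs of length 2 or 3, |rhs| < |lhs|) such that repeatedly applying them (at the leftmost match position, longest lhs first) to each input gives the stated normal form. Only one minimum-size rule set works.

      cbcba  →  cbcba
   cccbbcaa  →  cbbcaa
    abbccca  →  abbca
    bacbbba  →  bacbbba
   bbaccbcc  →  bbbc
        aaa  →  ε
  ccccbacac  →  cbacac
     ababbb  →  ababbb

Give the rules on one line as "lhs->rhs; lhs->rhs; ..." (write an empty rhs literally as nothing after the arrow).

  | cbcba
  | cccbbcaa => ccbbcaa => cbbcaa
  | abbccca => abbcca => abbca
  | bacbbba

aaa->; acc->; cc->c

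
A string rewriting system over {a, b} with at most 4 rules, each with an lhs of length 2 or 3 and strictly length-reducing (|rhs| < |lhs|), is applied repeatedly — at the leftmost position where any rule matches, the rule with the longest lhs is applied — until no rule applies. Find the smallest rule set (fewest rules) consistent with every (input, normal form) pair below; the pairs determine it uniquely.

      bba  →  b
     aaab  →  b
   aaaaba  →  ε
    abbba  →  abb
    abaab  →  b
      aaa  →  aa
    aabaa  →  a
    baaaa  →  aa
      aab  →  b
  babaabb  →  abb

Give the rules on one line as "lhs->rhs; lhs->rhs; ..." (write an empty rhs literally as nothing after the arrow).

aaa->aa; aab->b; ba->

  | bba => b
  | aaab => aab => b
  | aaaaba => aaaba => aaba => ba => ε
  | abbba => abb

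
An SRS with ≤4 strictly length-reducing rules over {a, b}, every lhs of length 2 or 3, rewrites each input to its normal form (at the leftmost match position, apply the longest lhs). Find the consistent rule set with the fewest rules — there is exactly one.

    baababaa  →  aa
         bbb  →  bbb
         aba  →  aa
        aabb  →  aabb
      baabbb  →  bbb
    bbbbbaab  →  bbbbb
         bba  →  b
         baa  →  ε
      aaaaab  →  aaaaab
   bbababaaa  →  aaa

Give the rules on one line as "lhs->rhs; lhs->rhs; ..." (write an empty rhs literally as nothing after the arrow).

aba->aa; ba->; baa->; bab->

  | baababaa => babaa => aa
  | bbb
  | aba => aa
  | aabb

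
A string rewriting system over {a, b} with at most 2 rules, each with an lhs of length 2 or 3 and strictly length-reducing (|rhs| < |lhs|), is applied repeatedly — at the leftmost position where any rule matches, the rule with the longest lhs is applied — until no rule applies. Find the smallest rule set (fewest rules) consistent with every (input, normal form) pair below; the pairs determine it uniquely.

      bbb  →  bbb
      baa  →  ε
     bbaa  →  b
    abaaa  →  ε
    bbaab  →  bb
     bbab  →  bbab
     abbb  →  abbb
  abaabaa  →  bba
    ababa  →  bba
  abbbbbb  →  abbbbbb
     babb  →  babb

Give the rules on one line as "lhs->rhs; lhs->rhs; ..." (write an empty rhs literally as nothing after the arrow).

aba->b; baa->

  | bbb
  | baa => ε
  | bbaa => b
  | abaaa => baa => ε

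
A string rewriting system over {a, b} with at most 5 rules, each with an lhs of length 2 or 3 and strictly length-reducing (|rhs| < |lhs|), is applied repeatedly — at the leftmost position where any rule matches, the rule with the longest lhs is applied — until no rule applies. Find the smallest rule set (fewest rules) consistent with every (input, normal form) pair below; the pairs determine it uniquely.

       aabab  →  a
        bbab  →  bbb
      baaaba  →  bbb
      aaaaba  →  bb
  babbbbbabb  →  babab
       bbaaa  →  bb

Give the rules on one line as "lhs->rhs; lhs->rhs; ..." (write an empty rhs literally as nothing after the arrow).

aa->b; aab->a; abb->ab; bba->bb

  | aabab => aab => a
  | bbab => bbb
  | baaaba => bbaba => bbba => bbb
  | aaaaba => baaba => baa => bb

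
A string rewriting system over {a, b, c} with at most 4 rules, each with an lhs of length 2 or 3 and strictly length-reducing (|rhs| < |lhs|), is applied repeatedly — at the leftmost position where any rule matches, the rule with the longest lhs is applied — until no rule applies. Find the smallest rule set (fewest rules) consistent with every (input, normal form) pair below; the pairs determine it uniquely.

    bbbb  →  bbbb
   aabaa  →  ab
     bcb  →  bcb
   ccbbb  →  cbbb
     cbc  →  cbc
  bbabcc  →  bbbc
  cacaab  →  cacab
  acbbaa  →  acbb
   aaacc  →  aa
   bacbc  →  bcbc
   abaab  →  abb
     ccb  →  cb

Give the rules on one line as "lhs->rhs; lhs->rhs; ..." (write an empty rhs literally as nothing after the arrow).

aab->ab; acc->; ba->b; cc->c

  | bbbb
  | aabaa => abaa => aba => ab
  | bcb
  | ccbbb => cbbb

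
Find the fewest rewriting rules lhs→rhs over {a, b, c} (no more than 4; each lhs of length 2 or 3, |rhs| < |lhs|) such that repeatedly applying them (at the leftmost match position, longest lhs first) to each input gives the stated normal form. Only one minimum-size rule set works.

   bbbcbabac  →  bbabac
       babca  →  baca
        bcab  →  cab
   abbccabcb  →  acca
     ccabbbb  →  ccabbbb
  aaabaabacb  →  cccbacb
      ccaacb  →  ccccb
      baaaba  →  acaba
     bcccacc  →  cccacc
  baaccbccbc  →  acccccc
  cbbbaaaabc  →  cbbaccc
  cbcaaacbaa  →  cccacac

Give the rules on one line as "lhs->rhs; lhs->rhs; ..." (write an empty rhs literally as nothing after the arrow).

  | bbbcbabac => bbabac
  | babca => baca
  | bcab => cab
  | abbccabcb => abccabcb => accabcb => acca

aa->c; baa->ac; bc->c; bcb->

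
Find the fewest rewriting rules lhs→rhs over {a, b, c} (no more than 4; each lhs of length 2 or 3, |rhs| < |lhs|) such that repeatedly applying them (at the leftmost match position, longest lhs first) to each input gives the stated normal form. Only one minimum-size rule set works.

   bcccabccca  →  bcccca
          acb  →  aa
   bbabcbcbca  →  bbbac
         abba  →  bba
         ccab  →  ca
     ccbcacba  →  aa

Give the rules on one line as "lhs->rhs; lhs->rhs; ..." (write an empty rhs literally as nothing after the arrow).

ab->b; aca->c; cac->c; cb->a

  | bcccabccca => bcccbccca => bccaccca => bcccca
  | acb => aa
  | bbabcbcbca => bbbcbcbca => bbbacbca => bbbaaca => bbbac
  | abba => bba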